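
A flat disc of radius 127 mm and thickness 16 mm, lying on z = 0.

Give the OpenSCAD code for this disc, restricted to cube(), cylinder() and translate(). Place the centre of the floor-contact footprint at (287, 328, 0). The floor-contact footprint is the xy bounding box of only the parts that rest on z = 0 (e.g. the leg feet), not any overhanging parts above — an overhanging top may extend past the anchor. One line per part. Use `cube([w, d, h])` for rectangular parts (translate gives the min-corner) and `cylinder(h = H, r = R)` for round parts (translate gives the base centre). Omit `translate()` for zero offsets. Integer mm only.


translate([287, 328, 0]) cylinder(h = 16, r = 127);


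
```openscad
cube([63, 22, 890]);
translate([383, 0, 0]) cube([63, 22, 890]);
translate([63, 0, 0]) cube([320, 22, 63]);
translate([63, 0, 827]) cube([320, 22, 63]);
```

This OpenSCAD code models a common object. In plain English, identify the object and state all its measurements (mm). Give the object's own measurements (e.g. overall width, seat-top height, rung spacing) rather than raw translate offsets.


A rectangular picture frame lying in the x–z plane (depth along y). The opening is 320 mm wide (x) by 764 mm tall (z), surrounded by a border 63 mm wide on all four sides. The frame is 22 mm deep and is made of two full-height vertical stiles with two horizontal rails fitted between them.


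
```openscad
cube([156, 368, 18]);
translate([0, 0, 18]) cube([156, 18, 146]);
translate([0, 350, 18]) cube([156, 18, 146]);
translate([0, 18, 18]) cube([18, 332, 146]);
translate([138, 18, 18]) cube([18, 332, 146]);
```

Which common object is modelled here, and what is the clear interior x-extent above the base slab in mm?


An open box. The internal width is 120 mm.

A 156×368 base slab with four walls standing on it — an open box. The base is 156 mm wide and the walls are 18 mm thick, so the internal width is 156 − 2 × 18 = 120 mm.


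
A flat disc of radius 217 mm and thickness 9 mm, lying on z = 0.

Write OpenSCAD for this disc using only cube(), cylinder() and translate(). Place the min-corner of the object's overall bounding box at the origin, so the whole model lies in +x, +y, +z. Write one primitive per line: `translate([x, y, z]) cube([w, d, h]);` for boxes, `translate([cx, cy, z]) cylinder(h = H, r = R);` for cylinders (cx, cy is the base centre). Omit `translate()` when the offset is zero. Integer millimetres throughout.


translate([217, 217, 0]) cylinder(h = 9, r = 217);


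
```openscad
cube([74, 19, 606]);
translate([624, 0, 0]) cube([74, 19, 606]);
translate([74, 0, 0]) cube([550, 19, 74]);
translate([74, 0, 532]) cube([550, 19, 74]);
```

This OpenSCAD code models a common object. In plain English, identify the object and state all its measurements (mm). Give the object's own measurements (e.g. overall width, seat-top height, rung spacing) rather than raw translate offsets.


A rectangular picture frame lying in the x–z plane (depth along y). The opening is 550 mm wide (x) by 458 mm tall (z), surrounded by a border 74 mm wide on all four sides. The frame is 19 mm deep and is made of two full-height vertical stiles with two horizontal rails fitted between them.


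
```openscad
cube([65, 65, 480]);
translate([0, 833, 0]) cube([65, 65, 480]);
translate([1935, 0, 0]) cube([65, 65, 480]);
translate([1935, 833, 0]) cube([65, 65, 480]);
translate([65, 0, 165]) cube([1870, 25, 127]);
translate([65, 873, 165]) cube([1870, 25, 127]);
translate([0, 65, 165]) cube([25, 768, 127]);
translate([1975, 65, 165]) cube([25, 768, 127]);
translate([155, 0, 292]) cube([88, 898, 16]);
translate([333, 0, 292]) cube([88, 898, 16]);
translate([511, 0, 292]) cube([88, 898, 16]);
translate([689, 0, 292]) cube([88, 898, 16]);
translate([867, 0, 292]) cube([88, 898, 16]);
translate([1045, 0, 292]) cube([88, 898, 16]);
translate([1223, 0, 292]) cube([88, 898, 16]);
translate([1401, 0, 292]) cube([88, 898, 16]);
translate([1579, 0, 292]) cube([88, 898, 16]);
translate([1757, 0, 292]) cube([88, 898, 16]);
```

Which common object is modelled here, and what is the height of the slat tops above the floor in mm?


A bed frame. The slat-top height is 308 mm.

Four posts, four rails, and a row of slats — a bed frame. Slats sit on the rails at z = 165 + 127 = 292; with slat thickness 16, the top is 308 mm.


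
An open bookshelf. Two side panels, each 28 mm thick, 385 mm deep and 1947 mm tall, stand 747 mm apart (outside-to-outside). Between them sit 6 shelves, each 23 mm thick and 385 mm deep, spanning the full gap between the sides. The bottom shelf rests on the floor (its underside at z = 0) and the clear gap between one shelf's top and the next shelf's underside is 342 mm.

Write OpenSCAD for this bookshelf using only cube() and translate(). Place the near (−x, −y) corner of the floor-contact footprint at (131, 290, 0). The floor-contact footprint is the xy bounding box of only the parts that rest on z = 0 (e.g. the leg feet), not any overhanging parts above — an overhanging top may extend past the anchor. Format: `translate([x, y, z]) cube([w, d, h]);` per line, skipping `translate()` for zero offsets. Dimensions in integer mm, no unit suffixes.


translate([131, 290, 0]) cube([28, 385, 1947]);
translate([850, 290, 0]) cube([28, 385, 1947]);
translate([159, 290, 0]) cube([691, 385, 23]);
translate([159, 290, 365]) cube([691, 385, 23]);
translate([159, 290, 730]) cube([691, 385, 23]);
translate([159, 290, 1095]) cube([691, 385, 23]);
translate([159, 290, 1460]) cube([691, 385, 23]);
translate([159, 290, 1825]) cube([691, 385, 23]);


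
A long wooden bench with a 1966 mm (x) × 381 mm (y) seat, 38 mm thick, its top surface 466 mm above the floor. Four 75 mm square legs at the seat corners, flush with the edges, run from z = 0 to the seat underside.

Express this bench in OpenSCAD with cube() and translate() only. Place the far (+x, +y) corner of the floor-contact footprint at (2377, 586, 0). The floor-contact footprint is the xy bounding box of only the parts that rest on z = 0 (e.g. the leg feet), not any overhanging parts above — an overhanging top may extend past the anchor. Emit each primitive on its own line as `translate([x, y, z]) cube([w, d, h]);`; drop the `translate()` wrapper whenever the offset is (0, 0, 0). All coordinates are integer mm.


translate([411, 205, 428]) cube([1966, 381, 38]);
translate([411, 205, 0]) cube([75, 75, 428]);
translate([411, 511, 0]) cube([75, 75, 428]);
translate([2302, 205, 0]) cube([75, 75, 428]);
translate([2302, 511, 0]) cube([75, 75, 428]);


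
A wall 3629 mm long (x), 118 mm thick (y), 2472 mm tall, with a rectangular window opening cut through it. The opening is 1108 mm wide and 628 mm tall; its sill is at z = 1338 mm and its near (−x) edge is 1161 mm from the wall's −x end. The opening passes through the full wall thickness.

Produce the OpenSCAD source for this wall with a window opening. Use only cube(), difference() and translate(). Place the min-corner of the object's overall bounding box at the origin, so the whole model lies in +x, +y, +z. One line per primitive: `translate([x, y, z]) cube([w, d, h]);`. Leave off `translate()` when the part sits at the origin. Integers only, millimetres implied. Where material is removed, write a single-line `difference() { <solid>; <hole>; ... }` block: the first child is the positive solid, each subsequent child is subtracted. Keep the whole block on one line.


difference() { cube([3629, 118, 2472]); translate([1161, 0, 1338]) cube([1108, 118, 628]); }


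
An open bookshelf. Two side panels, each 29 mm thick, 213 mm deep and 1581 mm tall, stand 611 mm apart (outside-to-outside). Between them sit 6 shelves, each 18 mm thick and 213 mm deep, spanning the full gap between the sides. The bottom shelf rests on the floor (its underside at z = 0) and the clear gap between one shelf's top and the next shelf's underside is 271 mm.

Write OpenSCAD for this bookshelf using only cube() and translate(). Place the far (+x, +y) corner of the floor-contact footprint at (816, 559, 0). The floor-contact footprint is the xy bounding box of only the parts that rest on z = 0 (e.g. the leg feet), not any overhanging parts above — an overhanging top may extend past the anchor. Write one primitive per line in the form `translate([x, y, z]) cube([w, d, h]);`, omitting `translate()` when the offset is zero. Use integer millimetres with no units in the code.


translate([205, 346, 0]) cube([29, 213, 1581]);
translate([787, 346, 0]) cube([29, 213, 1581]);
translate([234, 346, 0]) cube([553, 213, 18]);
translate([234, 346, 289]) cube([553, 213, 18]);
translate([234, 346, 578]) cube([553, 213, 18]);
translate([234, 346, 867]) cube([553, 213, 18]);
translate([234, 346, 1156]) cube([553, 213, 18]);
translate([234, 346, 1445]) cube([553, 213, 18]);


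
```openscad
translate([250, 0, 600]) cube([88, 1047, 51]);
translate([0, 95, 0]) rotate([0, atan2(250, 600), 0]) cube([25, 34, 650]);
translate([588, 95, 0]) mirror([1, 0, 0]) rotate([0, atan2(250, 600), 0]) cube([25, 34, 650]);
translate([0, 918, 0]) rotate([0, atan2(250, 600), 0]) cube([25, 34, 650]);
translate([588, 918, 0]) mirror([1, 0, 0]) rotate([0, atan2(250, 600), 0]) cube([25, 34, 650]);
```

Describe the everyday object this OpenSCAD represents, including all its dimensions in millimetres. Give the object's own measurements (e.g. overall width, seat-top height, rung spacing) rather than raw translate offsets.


A sawhorse. A 88×1047×51 mm beam (x, y, z) sits on two A-frame leg pairs. Each pair is two raked legs of 25×34 mm section (34 mm along y) splaying symmetrically in x. Each leg rises 600 mm vertically over 250 mm of horizontal reach and is 650 mm long along its own axis. Every leg's outer bottom edge rests on the floor and its outer top edge meets a bottom edge of the beam — the left legs (tilting toward +x) meet the beam's −x bottom edge, the right legs (their mirror images, tilting toward −x) meet its +x bottom edge — so the leg tops tuck under the beam, the beam's underside is 600 mm above the floor, and the feet are 588 mm apart outside-to-outside with the beam centred between them. The two leg pairs are set in 95 mm from either end of the beam.


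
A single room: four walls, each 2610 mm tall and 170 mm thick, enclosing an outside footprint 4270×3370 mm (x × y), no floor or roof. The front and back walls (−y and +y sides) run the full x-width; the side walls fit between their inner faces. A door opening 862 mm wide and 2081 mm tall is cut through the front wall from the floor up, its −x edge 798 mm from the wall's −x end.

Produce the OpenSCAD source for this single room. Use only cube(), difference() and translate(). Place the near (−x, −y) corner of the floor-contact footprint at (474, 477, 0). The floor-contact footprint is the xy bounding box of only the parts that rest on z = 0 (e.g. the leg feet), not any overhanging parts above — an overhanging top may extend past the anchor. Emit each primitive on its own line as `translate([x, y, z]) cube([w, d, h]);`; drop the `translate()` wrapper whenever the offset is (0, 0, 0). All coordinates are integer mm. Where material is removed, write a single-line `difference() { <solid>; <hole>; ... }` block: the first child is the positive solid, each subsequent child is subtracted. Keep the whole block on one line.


difference() { translate([474, 477, 0]) cube([4270, 170, 2610]); translate([1272, 477, 0]) cube([862, 170, 2081]); }
translate([474, 3677, 0]) cube([4270, 170, 2610]);
translate([474, 647, 0]) cube([170, 3030, 2610]);
translate([4574, 647, 0]) cube([170, 3030, 2610]);


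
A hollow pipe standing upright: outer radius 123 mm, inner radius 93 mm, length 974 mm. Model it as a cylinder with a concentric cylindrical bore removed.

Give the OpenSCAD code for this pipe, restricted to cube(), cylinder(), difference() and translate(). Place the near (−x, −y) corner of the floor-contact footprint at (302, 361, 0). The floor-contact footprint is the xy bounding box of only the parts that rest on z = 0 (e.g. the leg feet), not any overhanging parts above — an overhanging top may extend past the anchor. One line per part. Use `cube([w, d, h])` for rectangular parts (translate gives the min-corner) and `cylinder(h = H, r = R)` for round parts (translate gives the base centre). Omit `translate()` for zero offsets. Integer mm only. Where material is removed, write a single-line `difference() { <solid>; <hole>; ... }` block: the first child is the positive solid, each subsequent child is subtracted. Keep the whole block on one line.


difference() { translate([425, 484, 0]) cylinder(h = 974, r = 123); translate([425, 484, 0]) cylinder(h = 974, r = 93); }


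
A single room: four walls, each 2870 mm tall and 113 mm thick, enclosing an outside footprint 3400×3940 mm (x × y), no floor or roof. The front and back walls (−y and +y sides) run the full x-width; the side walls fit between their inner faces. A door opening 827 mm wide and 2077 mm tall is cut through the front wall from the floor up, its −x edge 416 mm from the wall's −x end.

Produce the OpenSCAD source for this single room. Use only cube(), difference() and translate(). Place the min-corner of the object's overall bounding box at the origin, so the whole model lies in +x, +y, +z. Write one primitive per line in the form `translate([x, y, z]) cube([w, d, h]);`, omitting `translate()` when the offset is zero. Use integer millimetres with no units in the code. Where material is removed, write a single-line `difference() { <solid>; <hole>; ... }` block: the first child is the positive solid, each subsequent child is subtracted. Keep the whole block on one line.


difference() { cube([3400, 113, 2870]); translate([416, 0, 0]) cube([827, 113, 2077]); }
translate([0, 3827, 0]) cube([3400, 113, 2870]);
translate([0, 113, 0]) cube([113, 3714, 2870]);
translate([3287, 113, 0]) cube([113, 3714, 2870]);


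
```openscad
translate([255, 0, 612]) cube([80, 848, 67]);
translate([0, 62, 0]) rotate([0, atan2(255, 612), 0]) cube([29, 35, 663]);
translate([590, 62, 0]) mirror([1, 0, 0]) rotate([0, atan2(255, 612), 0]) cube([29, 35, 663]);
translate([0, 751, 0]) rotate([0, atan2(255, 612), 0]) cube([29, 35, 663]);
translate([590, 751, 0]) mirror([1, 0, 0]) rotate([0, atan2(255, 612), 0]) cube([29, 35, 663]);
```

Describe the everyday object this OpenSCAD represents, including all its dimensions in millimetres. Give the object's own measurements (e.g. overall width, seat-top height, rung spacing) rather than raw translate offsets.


A sawhorse. A 80×848×67 mm beam (x, y, z) sits on two A-frame leg pairs. Each pair is two raked legs of 29×35 mm section (35 mm along y) splaying symmetrically in x. Each leg rises 612 mm vertically over 255 mm of horizontal reach and is 663 mm long along its own axis. Every leg's outer bottom edge rests on the floor and its outer top edge meets a bottom edge of the beam — the left legs (tilting toward +x) meet the beam's −x bottom edge, the right legs (their mirror images, tilting toward −x) meet its +x bottom edge — so the leg tops tuck under the beam, the beam's underside is 612 mm above the floor, and the feet are 590 mm apart outside-to-outside with the beam centred between them. The two leg pairs are set in 62 mm from either end of the beam.


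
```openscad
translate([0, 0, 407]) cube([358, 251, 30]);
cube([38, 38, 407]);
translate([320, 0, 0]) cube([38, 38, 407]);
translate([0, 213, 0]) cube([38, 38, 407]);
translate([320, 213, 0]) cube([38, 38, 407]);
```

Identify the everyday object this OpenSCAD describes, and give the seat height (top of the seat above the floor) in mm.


A stool. The seat height is 437 mm.

A 358×251×30 slab at z = 407 on four corner posts — a stool. The seat top is 407 + 30 = 437 mm.


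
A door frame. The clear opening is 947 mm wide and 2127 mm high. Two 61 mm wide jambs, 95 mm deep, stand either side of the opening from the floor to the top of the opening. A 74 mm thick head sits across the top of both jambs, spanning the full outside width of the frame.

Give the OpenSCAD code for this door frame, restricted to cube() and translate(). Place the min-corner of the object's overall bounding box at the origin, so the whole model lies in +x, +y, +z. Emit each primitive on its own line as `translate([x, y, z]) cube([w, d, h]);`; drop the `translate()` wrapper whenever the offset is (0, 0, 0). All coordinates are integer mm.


cube([61, 95, 2127]);
translate([1008, 0, 0]) cube([61, 95, 2127]);
translate([0, 0, 2127]) cube([1069, 95, 74]);


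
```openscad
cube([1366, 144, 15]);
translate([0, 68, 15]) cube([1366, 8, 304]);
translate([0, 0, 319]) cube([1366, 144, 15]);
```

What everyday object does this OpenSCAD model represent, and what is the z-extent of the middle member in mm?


An I-beam. The web height is 304 mm.

Two wide flanges with a thin centred web — an I-beam. Overall 334 mm minus two 15 mm flanges gives a web of 334 − 2·15 = 304 mm.


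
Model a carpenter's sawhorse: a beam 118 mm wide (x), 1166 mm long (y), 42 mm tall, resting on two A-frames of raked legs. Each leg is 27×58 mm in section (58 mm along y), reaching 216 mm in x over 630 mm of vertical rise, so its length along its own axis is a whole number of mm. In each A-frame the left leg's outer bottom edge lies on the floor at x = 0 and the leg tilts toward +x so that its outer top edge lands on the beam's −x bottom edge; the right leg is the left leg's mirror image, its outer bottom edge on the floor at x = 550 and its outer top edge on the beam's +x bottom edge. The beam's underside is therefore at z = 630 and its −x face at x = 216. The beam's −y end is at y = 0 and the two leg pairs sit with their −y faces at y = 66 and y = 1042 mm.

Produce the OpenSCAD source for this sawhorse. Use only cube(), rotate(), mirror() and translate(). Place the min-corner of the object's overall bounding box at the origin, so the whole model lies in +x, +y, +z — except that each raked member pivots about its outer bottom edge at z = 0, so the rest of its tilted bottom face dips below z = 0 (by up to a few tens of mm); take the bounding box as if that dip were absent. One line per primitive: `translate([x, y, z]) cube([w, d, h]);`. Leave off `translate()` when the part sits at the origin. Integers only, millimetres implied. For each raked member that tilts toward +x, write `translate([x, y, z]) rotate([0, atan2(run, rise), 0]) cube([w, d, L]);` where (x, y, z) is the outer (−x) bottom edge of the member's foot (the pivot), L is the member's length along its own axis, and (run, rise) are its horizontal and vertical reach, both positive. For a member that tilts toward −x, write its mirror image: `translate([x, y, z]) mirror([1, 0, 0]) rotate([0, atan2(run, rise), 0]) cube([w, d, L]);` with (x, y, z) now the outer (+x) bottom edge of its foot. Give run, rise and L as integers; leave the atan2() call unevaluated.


translate([216, 0, 630]) cube([118, 1166, 42]);
translate([0, 66, 0]) rotate([0, atan2(216, 630), 0]) cube([27, 58, 666]);
translate([550, 66, 0]) mirror([1, 0, 0]) rotate([0, atan2(216, 630), 0]) cube([27, 58, 666]);
translate([0, 1042, 0]) rotate([0, atan2(216, 630), 0]) cube([27, 58, 666]);
translate([550, 1042, 0]) mirror([1, 0, 0]) rotate([0, atan2(216, 630), 0]) cube([27, 58, 666]);


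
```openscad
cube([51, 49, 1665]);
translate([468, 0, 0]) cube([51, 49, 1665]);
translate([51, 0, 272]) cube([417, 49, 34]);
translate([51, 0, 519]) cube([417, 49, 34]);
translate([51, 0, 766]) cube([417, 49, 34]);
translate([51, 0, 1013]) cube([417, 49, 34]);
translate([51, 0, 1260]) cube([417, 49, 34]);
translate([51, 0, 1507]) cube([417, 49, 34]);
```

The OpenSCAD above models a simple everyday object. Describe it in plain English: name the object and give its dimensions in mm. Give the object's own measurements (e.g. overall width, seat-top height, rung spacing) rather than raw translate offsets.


A straight ladder. Two 51×49 mm vertical rails, 1665 mm tall, stand 519 mm apart (outside-to-outside) with their front faces coplanar on the −y side. 6 rungs, each 49 mm deep and 34 mm tall, span between the inner faces of the rails, front faces flush with the rails. The lowest rung's underside is at z = 272 mm and rungs are spaced 247 mm apart (underside to underside).


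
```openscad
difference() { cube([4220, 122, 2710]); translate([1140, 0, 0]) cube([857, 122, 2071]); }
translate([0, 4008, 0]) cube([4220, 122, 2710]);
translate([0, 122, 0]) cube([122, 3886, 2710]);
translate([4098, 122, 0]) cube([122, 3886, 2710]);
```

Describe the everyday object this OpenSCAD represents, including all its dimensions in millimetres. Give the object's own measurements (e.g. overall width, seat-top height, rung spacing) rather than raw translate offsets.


A single room: four walls, each 2710 mm tall and 122 mm thick, enclosing an outside footprint 4220×4130 mm (x × y), no floor or roof. The front and back walls (−y and +y sides) run the full x-width; the side walls fit between their inner faces. A door opening 857 mm wide and 2071 mm tall is cut through the front wall from the floor up, its −x edge 1140 mm from the wall's −x end.


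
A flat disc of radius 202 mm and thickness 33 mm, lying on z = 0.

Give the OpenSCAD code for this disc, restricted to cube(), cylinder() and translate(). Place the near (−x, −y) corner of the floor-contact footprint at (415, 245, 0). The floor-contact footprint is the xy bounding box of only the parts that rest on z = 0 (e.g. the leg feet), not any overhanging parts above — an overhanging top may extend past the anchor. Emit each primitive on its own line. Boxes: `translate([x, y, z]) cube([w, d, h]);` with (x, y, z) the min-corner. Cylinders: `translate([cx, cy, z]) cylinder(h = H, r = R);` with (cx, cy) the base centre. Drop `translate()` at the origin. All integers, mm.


translate([617, 447, 0]) cylinder(h = 33, r = 202);


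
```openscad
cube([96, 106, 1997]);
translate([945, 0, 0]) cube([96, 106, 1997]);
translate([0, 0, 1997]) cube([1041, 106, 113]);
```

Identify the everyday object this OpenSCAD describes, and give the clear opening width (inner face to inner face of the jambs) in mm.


A door frame. The clear opening width is 849 mm.

Two 1997 mm tall posts with a header on top — a door frame. The left jamb is 96 mm wide at x = 0; the right jamb starts at x = 945. The clear opening is 945 − 96 = 849 mm.


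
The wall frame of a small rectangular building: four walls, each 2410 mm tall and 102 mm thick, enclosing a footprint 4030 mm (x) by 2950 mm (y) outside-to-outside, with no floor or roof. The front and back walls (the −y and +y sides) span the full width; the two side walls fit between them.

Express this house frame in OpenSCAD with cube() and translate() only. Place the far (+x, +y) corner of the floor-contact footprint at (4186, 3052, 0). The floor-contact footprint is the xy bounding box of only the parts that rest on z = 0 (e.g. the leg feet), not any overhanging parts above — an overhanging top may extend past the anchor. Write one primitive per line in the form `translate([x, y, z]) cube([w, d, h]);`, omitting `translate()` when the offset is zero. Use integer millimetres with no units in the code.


translate([156, 102, 0]) cube([4030, 102, 2410]);
translate([156, 2950, 0]) cube([4030, 102, 2410]);
translate([156, 204, 0]) cube([102, 2746, 2410]);
translate([4084, 204, 0]) cube([102, 2746, 2410]);


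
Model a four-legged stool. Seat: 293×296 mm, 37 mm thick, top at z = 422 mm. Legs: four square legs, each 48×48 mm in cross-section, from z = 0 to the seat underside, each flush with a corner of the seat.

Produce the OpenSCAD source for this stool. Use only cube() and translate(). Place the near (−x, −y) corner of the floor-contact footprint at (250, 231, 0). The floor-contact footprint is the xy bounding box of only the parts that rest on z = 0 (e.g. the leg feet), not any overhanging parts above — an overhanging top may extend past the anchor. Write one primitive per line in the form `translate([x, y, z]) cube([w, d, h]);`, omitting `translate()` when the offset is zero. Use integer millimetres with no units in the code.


translate([250, 231, 385]) cube([293, 296, 37]);
translate([250, 231, 0]) cube([48, 48, 385]);
translate([495, 231, 0]) cube([48, 48, 385]);
translate([250, 479, 0]) cube([48, 48, 385]);
translate([495, 479, 0]) cube([48, 48, 385]);


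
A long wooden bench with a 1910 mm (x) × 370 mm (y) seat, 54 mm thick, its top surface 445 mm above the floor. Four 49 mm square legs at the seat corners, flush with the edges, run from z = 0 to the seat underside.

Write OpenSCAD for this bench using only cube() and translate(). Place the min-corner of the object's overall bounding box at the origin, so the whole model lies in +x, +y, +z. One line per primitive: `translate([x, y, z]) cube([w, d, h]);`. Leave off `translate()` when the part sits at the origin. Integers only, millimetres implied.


translate([0, 0, 391]) cube([1910, 370, 54]);
cube([49, 49, 391]);
translate([0, 321, 0]) cube([49, 49, 391]);
translate([1861, 0, 0]) cube([49, 49, 391]);
translate([1861, 321, 0]) cube([49, 49, 391]);


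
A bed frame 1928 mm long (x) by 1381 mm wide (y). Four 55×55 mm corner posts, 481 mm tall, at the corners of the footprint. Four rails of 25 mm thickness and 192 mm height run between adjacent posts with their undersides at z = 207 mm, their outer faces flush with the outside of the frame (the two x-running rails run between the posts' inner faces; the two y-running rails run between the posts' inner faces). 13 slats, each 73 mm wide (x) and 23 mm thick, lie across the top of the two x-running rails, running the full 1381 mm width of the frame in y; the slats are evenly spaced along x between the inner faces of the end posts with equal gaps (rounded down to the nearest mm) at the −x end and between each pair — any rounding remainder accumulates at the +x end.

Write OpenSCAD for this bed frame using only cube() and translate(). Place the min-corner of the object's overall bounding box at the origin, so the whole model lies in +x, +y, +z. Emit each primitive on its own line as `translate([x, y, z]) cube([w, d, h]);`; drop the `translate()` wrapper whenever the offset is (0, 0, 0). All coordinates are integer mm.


// slat z = rail_z + rail_h = 207 + 192 = 399
// slat gap = ⌊(1818 − 13·73) / 14⌋ = 62
cube([55, 55, 481]);
translate([0, 1326, 0]) cube([55, 55, 481]);
translate([1873, 0, 0]) cube([55, 55, 481]);
translate([1873, 1326, 0]) cube([55, 55, 481]);
translate([55, 0, 207]) cube([1818, 25, 192]);
translate([55, 1356, 207]) cube([1818, 25, 192]);
translate([0, 55, 207]) cube([25, 1271, 192]);
translate([1903, 55, 207]) cube([25, 1271, 192]);
translate([117, 0, 399]) cube([73, 1381, 23]);
translate([252, 0, 399]) cube([73, 1381, 23]);
translate([387, 0, 399]) cube([73, 1381, 23]);
translate([522, 0, 399]) cube([73, 1381, 23]);
translate([657, 0, 399]) cube([73, 1381, 23]);
translate([792, 0, 399]) cube([73, 1381, 23]);
translate([927, 0, 399]) cube([73, 1381, 23]);
translate([1062, 0, 399]) cube([73, 1381, 23]);
translate([1197, 0, 399]) cube([73, 1381, 23]);
translate([1332, 0, 399]) cube([73, 1381, 23]);
translate([1467, 0, 399]) cube([73, 1381, 23]);
translate([1602, 0, 399]) cube([73, 1381, 23]);
translate([1737, 0, 399]) cube([73, 1381, 23]);


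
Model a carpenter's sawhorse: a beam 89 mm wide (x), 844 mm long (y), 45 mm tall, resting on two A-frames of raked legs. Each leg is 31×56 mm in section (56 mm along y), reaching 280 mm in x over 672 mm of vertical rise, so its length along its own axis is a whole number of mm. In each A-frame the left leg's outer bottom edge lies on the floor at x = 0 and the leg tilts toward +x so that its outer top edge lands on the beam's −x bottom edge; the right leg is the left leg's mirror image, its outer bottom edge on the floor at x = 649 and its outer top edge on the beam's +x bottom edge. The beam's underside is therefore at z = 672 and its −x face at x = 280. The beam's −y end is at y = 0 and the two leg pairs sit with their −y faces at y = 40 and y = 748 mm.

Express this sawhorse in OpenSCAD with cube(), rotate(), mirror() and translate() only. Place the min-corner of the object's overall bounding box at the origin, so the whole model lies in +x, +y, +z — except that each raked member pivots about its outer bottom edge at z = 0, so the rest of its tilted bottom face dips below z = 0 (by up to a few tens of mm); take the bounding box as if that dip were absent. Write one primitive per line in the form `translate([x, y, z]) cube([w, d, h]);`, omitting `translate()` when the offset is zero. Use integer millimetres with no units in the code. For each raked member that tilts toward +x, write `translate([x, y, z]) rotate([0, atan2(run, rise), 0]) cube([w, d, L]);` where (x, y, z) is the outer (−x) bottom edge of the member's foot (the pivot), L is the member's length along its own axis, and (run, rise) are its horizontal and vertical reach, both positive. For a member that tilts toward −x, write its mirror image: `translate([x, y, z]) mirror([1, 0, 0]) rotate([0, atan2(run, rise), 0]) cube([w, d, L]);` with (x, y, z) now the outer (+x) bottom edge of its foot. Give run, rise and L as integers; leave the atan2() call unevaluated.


translate([280, 0, 672]) cube([89, 844, 45]);
translate([0, 40, 0]) rotate([0, atan2(280, 672), 0]) cube([31, 56, 728]);
translate([649, 40, 0]) mirror([1, 0, 0]) rotate([0, atan2(280, 672), 0]) cube([31, 56, 728]);
translate([0, 748, 0]) rotate([0, atan2(280, 672), 0]) cube([31, 56, 728]);
translate([649, 748, 0]) mirror([1, 0, 0]) rotate([0, atan2(280, 672), 0]) cube([31, 56, 728]);


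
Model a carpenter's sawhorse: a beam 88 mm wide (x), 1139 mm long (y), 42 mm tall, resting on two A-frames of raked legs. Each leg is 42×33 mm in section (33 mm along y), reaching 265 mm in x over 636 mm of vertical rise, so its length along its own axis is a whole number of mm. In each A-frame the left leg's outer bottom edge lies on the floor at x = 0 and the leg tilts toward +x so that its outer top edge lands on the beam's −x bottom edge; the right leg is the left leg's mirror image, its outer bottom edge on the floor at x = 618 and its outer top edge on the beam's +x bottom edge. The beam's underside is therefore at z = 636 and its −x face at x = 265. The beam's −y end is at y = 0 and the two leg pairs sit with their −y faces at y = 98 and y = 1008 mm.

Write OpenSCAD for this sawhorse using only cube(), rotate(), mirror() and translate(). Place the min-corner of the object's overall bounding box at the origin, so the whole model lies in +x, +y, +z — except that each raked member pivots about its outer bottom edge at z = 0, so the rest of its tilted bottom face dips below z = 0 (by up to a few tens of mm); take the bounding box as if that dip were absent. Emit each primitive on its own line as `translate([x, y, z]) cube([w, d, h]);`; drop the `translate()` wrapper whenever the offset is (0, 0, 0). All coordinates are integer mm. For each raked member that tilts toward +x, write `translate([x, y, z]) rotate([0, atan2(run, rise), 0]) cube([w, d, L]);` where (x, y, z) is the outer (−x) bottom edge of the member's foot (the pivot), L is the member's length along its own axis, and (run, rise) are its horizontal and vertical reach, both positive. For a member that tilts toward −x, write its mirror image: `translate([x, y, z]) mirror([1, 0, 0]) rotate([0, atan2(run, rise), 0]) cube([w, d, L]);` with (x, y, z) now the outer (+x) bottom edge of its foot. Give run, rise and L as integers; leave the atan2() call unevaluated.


translate([265, 0, 636]) cube([88, 1139, 42]);
translate([0, 98, 0]) rotate([0, atan2(265, 636), 0]) cube([42, 33, 689]);
translate([618, 98, 0]) mirror([1, 0, 0]) rotate([0, atan2(265, 636), 0]) cube([42, 33, 689]);
translate([0, 1008, 0]) rotate([0, atan2(265, 636), 0]) cube([42, 33, 689]);
translate([618, 1008, 0]) mirror([1, 0, 0]) rotate([0, atan2(265, 636), 0]) cube([42, 33, 689]);


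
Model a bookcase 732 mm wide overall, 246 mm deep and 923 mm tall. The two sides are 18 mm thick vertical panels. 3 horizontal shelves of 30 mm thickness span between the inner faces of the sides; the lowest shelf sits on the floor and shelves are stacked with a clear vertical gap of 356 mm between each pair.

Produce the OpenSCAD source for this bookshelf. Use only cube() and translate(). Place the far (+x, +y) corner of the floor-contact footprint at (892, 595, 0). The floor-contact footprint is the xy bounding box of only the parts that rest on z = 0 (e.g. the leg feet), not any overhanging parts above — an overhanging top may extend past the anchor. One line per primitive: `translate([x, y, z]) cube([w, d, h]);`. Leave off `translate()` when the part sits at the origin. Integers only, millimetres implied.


translate([160, 349, 0]) cube([18, 246, 923]);
translate([874, 349, 0]) cube([18, 246, 923]);
translate([178, 349, 0]) cube([696, 246, 30]);
translate([178, 349, 386]) cube([696, 246, 30]);
translate([178, 349, 772]) cube([696, 246, 30]);


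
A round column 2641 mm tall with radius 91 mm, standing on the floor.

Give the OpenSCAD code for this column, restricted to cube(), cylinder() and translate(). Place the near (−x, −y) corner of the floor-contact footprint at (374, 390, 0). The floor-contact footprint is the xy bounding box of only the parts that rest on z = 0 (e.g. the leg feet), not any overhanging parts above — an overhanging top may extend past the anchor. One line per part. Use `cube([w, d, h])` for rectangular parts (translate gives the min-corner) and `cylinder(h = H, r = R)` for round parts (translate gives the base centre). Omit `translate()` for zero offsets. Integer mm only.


translate([465, 481, 0]) cylinder(h = 2641, r = 91);


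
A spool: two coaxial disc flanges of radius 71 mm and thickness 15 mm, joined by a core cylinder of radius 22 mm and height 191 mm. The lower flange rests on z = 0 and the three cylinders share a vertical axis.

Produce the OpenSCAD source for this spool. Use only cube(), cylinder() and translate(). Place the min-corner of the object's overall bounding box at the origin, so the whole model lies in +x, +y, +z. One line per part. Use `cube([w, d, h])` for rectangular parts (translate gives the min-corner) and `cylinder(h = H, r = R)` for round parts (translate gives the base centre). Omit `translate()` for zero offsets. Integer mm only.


translate([71, 71, 0]) cylinder(h = 15, r = 71);
translate([71, 71, 15]) cylinder(h = 191, r = 22);
translate([71, 71, 206]) cylinder(h = 15, r = 71);


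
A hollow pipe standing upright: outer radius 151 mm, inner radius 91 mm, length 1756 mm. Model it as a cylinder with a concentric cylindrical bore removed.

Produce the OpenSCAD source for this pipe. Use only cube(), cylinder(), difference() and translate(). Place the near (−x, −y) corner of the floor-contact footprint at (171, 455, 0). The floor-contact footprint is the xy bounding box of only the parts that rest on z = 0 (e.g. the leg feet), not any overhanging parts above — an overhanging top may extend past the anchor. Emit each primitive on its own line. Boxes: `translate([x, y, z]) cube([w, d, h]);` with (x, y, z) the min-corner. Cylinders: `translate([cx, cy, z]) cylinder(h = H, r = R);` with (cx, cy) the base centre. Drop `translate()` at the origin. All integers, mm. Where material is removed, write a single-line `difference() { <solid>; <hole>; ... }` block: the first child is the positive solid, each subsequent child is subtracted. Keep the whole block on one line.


difference() { translate([322, 606, 0]) cylinder(h = 1756, r = 151); translate([322, 606, 0]) cylinder(h = 1756, r = 91); }


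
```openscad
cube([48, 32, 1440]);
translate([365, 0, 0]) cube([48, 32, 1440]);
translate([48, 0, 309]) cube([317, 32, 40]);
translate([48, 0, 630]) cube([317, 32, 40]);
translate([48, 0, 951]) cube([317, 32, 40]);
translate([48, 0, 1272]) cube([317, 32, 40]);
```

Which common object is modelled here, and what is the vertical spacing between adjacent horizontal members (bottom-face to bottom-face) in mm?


A ladder. The rung spacing is 321 mm.

Two tall 48×32 posts with 4 short bars between them — a ladder. Adjacent rungs sit at z = 309 and z = 630, so the spacing is 630 − 309 = 321 mm.


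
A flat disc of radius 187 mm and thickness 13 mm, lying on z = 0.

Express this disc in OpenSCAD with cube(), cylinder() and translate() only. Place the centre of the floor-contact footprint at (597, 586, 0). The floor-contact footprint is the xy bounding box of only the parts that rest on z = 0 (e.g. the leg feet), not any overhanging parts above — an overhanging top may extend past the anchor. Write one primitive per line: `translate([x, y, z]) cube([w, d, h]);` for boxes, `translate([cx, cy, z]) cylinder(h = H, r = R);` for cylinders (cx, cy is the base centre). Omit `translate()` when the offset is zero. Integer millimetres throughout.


translate([597, 586, 0]) cylinder(h = 13, r = 187);


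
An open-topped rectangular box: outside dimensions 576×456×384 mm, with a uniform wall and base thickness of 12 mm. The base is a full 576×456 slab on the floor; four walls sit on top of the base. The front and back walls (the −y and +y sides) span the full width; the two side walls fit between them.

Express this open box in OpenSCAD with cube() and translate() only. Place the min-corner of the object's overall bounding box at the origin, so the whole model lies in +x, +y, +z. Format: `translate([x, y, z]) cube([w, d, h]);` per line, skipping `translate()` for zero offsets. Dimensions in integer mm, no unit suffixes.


cube([576, 456, 12]);
translate([0, 0, 12]) cube([576, 12, 372]);
translate([0, 444, 12]) cube([576, 12, 372]);
translate([0, 12, 12]) cube([12, 432, 372]);
translate([564, 12, 12]) cube([12, 432, 372]);


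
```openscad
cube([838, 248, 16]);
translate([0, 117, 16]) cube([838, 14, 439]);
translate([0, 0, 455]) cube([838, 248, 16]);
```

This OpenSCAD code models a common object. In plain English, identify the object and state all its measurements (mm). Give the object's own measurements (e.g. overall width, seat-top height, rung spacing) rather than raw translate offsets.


An I-beam lying along x, 838 mm long. Overall section height 471 mm. Two flanges 248 mm wide (y) and 16 mm thick, one on the floor and one at the top; a web 14 mm thick runs between them, centred on the flange width.


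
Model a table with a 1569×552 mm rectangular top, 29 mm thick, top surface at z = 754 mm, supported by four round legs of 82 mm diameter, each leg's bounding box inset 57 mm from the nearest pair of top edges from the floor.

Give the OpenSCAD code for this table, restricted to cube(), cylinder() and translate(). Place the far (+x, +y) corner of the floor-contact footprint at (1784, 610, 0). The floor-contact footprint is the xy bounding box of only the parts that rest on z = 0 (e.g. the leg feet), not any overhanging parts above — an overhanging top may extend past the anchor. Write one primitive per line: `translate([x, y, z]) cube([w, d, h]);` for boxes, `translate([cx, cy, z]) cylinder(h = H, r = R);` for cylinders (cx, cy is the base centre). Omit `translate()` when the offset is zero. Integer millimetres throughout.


translate([272, 115, 725]) cube([1569, 552, 29]);
translate([370, 213, 0]) cylinder(h = 725, r = 41);
translate([1743, 213, 0]) cylinder(h = 725, r = 41);
translate([370, 569, 0]) cylinder(h = 725, r = 41);
translate([1743, 569, 0]) cylinder(h = 725, r = 41);


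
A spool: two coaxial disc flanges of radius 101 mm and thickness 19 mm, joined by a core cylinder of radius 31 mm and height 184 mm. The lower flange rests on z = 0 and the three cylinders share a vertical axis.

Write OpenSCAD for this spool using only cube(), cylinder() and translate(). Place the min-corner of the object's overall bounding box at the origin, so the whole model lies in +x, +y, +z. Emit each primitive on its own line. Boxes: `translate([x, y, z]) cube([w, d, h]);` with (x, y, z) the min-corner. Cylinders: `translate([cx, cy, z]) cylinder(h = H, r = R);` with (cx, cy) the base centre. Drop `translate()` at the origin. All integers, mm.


translate([101, 101, 0]) cylinder(h = 19, r = 101);
translate([101, 101, 19]) cylinder(h = 184, r = 31);
translate([101, 101, 203]) cylinder(h = 19, r = 101);
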